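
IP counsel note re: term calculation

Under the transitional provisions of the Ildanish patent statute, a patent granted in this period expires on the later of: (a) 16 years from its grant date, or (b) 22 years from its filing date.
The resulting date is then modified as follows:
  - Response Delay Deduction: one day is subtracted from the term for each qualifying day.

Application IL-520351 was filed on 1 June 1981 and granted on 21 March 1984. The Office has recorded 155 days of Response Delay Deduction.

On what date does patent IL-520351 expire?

(a) grant + 16 years → 21 March 2000.
(b) filing + 22 years → 1 June 2003.
Later of the two: 1 June 2003.
Response Delay Deduction: −155 days → 28 December 2002.

December 28, 2002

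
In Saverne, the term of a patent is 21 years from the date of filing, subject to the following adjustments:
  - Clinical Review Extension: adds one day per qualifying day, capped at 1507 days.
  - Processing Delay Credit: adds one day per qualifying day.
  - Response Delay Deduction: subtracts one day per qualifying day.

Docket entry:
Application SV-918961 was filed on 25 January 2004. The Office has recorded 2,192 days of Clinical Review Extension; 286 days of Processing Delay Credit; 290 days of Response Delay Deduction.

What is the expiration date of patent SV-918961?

Base term: filing date + 21 years → 25 January 2025.
Clinical Review Extension: 2192 days claimed exceeds the 1507-day cap, so +1507 days → 12 March 2029.
Processing Delay Credit: +286 days → 23 December 2029.
Response Delay Deduction: −290 days → 8 March 2029.

March 8, 2029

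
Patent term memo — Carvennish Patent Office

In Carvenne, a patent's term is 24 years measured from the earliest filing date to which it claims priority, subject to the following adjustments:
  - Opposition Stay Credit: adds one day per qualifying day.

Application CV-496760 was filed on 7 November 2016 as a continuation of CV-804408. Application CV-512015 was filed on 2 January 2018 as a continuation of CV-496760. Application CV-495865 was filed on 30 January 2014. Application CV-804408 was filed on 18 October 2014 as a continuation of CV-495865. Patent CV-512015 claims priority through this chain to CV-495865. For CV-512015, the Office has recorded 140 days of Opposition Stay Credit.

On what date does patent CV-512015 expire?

Earliest priority filing: 30 January 2014.
Base term: 30 January 2014 + 24 years → 30 January 2038.
Opposition Stay Credit: +140 days → 19 June 2038.

2038-06-19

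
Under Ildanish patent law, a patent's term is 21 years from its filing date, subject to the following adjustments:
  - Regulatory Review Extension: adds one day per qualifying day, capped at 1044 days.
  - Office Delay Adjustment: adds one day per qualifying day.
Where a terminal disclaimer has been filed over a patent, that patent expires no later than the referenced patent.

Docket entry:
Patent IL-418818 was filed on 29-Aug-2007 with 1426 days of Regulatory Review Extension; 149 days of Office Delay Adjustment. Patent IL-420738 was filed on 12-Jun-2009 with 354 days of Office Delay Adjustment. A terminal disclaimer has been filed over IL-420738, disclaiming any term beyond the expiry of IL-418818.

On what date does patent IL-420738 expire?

2031-06-01

Natural term of IL-420738:
  Base: filing + 21 years → 12 June 2030.
  Office Delay Adjustment: +354 days → 1 June 2031.
Expiry of referenced patent IL-418818:
  Base: filing + 21 years → 29 August 2028.
  Regulatory Review Extension: 1426 days claimed exceeds the 1044-day cap, so +1044 days → 9 July 2031.
  Office Delay Adjustment: +149 days → 5 December 2031.
Terminal disclaimer: IL-420738 expires on the earlier of 1 June 2031 and 5 December 2031.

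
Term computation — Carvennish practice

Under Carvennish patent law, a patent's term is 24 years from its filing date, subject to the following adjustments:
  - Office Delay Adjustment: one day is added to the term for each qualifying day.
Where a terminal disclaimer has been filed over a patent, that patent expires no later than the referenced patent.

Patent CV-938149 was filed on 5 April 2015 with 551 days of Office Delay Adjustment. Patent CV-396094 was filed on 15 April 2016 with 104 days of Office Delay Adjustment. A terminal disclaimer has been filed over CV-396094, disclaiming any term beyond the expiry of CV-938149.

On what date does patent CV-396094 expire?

Natural term of CV-396094:
  Base: filing + 24 years → 15 April 2040.
  Office Delay Adjustment: +104 days → 28 July 2040.
Expiry of referenced patent CV-938149:
  Base: filing + 24 years → 5 April 2039.
  Office Delay Adjustment: +551 days → 7 October 2040.
Terminal disclaimer: CV-396094 expires on the earlier of 28 July 2040 and 7 October 2040.

2040-07-28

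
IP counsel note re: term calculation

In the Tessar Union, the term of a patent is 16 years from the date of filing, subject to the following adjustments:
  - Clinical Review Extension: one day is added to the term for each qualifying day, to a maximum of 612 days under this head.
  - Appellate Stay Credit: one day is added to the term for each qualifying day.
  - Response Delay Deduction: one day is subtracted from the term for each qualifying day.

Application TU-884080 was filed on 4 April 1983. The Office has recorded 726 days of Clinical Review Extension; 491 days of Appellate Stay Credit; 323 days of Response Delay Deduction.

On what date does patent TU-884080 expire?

May 23, 2001

Base term: filing date + 16 years → 4 April 1999.
Clinical Review Extension: 726 days claimed exceeds the 612-day cap, so +612 days → 6 December 2000.
Appellate Stay Credit: +491 days → 11 April 2002.
Response Delay Deduction: −323 days → 23 May 2001.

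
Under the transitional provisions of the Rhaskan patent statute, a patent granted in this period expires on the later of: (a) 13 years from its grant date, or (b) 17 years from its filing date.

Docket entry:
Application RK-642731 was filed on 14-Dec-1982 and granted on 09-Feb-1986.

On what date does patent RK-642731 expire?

(a) grant + 13 years → 9 February 1999.
(b) filing + 17 years → 14 December 1999.
Later of the two: 14 December 1999.

1999-12-14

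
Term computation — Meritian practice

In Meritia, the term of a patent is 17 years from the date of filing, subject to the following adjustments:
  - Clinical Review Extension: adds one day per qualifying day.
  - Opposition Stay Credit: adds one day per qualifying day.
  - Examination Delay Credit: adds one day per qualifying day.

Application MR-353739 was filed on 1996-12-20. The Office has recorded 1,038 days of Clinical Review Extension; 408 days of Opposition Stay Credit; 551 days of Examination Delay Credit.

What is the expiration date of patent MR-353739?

Base term: filing date + 17 years → 20 December 2013.
Clinical Review Extension: +1038 days → 23 October 2016.
Opposition Stay Credit: +408 days → 5 December 2017.
Examination Delay Credit: +551 days → 9 June 2019.

2019-06-09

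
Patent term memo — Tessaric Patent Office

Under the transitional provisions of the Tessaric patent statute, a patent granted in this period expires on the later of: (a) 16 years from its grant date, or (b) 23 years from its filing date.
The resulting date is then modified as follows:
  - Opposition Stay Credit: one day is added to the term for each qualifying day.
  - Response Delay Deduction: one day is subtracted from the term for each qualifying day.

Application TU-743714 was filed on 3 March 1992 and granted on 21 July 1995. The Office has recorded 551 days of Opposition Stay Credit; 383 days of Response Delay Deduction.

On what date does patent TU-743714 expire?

2015-08-18

(a) grant + 16 years → 21 July 2011.
(b) filing + 23 years → 3 March 2015.
Later of the two: 3 March 2015.
Opposition Stay Credit: +551 days → 4 September 2016.
Response Delay Deduction: −383 days → 18 August 2015.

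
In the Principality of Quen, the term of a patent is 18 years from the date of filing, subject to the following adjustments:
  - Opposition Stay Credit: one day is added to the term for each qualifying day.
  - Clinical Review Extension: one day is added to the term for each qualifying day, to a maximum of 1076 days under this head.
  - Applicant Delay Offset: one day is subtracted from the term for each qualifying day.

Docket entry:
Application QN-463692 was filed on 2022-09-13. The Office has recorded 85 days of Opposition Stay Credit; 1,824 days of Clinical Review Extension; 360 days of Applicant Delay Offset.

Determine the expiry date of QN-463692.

November 23, 2042

Base term: filing date + 18 years → 13 September 2040.
Opposition Stay Credit: +85 days → 7 December 2040.
Clinical Review Extension: 1824 days claimed exceeds the 1076-day cap, so +1076 days → 18 November 2043.
Applicant Delay Offset: −360 days → 23 November 2042.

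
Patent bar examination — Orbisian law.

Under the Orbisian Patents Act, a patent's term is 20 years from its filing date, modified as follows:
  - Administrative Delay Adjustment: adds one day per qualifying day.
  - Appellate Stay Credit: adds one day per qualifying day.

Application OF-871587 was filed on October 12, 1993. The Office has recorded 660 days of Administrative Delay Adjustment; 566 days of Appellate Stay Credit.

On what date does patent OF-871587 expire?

February 19, 2017

Base term: filing date + 20 years → 12 October 2013.
Administrative Delay Adjustment: +660 days → 3 August 2015.
Appellate Stay Credit: +566 days → 19 February 2017.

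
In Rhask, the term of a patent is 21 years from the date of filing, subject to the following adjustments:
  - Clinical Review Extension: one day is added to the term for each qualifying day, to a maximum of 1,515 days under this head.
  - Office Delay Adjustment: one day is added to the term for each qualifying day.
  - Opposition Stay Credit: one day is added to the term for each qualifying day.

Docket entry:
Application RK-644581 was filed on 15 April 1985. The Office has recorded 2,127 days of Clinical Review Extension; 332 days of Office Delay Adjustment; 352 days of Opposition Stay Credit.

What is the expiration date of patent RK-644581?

Base term: filing date + 21 years → 15 April 2006.
Clinical Review Extension: 2127 days claimed exceeds the 1515-day cap, so +1515 days → 8 June 2010.
Office Delay Adjustment: +332 days → 6 May 2011.
Opposition Stay Credit: +352 days → 22 April 2012.

2012-04-22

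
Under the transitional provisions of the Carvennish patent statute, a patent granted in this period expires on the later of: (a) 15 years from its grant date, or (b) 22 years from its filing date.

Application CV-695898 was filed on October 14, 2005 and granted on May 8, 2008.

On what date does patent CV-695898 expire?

2027-10-14

(a) grant + 15 years → 8 May 2023.
(b) filing + 22 years → 14 October 2027.
Later of the two: 14 October 2027.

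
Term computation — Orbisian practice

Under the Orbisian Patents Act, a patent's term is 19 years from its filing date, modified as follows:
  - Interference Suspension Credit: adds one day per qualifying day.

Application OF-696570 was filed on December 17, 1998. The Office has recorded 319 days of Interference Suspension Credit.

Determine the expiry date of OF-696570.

Base term: filing date + 19 years → 17 December 2017.
Interference Suspension Credit: +319 days → 1 November 2018.

2018-11-01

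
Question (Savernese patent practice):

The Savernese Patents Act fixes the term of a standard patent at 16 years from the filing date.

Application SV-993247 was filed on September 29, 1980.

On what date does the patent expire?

Filing date + 16 years → 29 September 1996.

September 29, 1996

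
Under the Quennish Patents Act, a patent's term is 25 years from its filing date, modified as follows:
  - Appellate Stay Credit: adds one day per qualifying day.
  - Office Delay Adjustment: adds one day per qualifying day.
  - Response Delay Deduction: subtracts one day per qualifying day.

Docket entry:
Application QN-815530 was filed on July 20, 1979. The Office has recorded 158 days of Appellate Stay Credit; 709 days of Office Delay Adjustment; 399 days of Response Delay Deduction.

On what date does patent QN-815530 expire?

Base term: filing date + 25 years → 20 July 2004.
Appellate Stay Credit: +158 days → 25 December 2004.
Office Delay Adjustment: +709 days → 4 December 2006.
Response Delay Deduction: −399 days → 31 October 2005.

2005-10-31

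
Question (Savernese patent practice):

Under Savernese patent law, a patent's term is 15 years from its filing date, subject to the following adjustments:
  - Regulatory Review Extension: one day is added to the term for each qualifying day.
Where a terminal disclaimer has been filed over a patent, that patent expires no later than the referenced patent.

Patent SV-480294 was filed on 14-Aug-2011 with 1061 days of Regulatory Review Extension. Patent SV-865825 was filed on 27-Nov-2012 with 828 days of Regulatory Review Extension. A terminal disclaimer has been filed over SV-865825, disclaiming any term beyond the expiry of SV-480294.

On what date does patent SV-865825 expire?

Natural term of SV-865825:
  Base: filing + 15 years → 27 November 2027.
  Regulatory Review Extension: +828 days → 4 March 2030.
Expiry of referenced patent SV-480294:
  Base: filing + 15 years → 14 August 2026.
  Regulatory Review Extension: +1061 days → 10 July 2029.
Terminal disclaimer: SV-865825 expires on the earlier of 4 March 2030 and 10 July 2029.

2029-07-10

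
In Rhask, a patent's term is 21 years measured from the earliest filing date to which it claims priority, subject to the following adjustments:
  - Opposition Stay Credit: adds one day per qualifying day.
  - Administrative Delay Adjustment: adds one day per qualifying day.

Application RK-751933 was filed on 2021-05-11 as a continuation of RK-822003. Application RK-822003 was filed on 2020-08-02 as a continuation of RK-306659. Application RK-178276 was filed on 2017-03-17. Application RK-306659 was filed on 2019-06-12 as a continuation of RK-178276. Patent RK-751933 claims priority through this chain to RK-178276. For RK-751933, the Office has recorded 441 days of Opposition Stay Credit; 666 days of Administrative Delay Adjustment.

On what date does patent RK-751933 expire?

March 28, 2041

Earliest priority filing: 17 March 2017.
Base term: 17 March 2017 + 21 years → 17 March 2038.
Opposition Stay Credit: +441 days → 1 June 2039.
Administrative Delay Adjustment: +666 days → 28 March 2041.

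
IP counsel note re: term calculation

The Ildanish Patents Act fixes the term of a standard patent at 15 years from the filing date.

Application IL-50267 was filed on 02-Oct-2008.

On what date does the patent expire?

Filing date + 15 years → 2 October 2023.

2023-10-02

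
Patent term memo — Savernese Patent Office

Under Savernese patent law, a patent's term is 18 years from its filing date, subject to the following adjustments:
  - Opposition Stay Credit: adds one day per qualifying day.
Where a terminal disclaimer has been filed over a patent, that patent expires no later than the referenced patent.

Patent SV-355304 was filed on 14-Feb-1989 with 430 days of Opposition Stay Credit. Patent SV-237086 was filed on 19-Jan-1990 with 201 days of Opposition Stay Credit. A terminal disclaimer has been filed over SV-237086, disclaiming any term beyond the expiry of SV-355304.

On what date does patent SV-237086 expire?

Natural term of SV-237086:
  Base: filing + 18 years → 19 January 2008.
  Opposition Stay Credit: +201 days → 7 August 2008.
Expiry of referenced patent SV-355304:
  Base: filing + 18 years → 14 February 2007.
  Opposition Stay Credit: +430 days → 19 April 2008.
Terminal disclaimer: SV-237086 expires on the earlier of 7 August 2008 and 19 April 2008.

2008-04-19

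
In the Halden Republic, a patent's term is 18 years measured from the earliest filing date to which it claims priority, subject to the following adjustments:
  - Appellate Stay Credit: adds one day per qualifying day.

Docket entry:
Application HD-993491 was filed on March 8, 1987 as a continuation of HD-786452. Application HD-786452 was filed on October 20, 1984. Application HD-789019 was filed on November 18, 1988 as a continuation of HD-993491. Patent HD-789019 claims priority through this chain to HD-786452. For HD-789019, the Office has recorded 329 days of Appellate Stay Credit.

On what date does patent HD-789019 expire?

September 14, 2003

Earliest priority filing: 20 October 1984.
Base term: 20 October 1984 + 18 years → 20 October 2002.
Appellate Stay Credit: +329 days → 14 September 2003.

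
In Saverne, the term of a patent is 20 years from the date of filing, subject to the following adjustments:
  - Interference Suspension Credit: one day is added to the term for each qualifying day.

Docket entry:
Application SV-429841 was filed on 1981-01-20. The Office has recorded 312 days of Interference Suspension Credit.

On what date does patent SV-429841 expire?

Base term: filing date + 20 years → 20 January 2001.
Interference Suspension Credit: +312 days → 28 November 2001.

November 28, 2001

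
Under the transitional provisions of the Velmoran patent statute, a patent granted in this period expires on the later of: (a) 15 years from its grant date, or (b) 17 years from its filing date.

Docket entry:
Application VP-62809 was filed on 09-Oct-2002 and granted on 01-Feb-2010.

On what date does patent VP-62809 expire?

(a) grant + 15 years → 1 February 2025.
(b) filing + 17 years → 9 October 2019.
Later of the two: 1 February 2025.

February 1, 2025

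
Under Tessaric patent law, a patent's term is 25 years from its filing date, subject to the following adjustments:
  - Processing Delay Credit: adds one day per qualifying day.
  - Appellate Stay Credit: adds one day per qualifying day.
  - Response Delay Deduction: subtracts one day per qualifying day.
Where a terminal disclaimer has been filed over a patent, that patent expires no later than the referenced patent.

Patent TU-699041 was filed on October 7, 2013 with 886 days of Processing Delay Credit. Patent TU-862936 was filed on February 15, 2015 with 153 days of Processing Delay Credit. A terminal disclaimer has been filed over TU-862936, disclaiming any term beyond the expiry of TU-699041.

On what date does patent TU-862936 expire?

Natural term of TU-862936:
  Base: filing + 25 years → 15 February 2040.
  Processing Delay Credit: +153 days → 17 July 2040.
Expiry of referenced patent TU-699041:
  Base: filing + 25 years → 7 October 2038.
  Processing Delay Credit: +886 days → 11 March 2041.
Terminal disclaimer: TU-862936 expires on the earlier of 17 July 2040 and 11 March 2041.

2040-07-17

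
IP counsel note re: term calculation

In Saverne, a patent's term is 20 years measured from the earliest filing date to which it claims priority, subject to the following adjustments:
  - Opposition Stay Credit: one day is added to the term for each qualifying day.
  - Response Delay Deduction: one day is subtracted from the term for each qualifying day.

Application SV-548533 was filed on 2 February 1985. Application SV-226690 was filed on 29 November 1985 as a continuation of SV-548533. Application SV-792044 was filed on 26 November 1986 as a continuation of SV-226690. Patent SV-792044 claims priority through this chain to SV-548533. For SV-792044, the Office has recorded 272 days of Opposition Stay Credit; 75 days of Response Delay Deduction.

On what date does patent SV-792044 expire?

August 18, 2005

Earliest priority filing: 2 February 1985.
Base term: 2 February 1985 + 20 years → 2 February 2005.
Opposition Stay Credit: +272 days → 1 November 2005.
Response Delay Deduction: −75 days → 18 August 2005.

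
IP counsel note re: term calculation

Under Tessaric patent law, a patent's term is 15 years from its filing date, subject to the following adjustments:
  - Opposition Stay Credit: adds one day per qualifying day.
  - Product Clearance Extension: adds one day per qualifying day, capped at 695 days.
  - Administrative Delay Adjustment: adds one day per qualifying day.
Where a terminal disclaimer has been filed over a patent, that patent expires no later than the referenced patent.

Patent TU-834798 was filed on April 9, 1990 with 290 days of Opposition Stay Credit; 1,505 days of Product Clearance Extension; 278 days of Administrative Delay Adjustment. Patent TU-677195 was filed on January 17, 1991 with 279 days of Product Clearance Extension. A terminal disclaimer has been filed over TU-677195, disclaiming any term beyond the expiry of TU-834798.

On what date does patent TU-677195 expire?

2006-10-23

Natural term of TU-677195:
  Base: filing + 15 years → 17 January 2006.
  Product Clearance Extension: 279 days (within the 695-day cap) → +279 days → 23 October 2006.
Expiry of referenced patent TU-834798:
  Base: filing + 15 years → 9 April 2005.
  Opposition Stay Credit: +290 days → 24 January 2006.
  Product Clearance Extension: 1505 days claimed exceeds the 695-day cap, so +695 days → 20 December 2007.
  Administrative Delay Adjustment: +278 days → 23 September 2008.
Terminal disclaimer: TU-677195 expires on the earlier of 23 October 2006 and 23 September 2008.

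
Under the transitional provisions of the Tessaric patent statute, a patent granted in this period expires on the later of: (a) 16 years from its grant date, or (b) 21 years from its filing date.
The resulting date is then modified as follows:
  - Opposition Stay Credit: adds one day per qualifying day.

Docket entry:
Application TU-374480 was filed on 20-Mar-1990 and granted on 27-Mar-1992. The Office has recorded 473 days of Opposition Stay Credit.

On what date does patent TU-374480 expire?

(a) grant + 16 years → 27 March 2008.
(b) filing + 21 years → 20 March 2011.
Later of the two: 20 March 2011.
Opposition Stay Credit: +473 days → 5 July 2012.

2012-07-05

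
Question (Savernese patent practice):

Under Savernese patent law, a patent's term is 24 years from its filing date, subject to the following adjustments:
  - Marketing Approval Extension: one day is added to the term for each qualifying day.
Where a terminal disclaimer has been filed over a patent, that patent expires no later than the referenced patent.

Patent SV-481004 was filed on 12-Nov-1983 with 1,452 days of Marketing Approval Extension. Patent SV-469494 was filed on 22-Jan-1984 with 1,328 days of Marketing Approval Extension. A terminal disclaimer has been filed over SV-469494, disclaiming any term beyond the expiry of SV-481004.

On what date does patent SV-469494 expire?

Natural term of SV-469494:
  Base: filing + 24 years → 22 January 2008.
  Marketing Approval Extension: +1328 days → 11 September 2011.
Expiry of referenced patent SV-481004:
  Base: filing + 24 years → 12 November 2007.
  Marketing Approval Extension: +1452 days → 3 November 2011.
Terminal disclaimer: SV-469494 expires on the earlier of 11 September 2011 and 3 November 2011.

September 11, 2011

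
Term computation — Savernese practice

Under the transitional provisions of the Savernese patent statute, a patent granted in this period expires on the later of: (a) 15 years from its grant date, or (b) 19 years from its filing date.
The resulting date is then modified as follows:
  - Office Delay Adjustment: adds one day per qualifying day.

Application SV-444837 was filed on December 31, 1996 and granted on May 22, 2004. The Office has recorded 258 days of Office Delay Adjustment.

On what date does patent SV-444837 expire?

February 4, 2020

(a) grant + 15 years → 22 May 2019.
(b) filing + 19 years → 31 December 2015.
Later of the two: 22 May 2019.
Office Delay Adjustment: +258 days → 4 February 2020.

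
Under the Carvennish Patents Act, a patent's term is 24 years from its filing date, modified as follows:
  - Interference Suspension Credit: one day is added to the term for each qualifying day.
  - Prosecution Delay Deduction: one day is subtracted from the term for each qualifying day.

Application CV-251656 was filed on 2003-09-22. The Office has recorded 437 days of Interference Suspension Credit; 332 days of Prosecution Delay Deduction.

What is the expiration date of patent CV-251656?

Base term: filing date + 24 years → 22 September 2027.
Interference Suspension Credit: +437 days → 2 December 2028.
Prosecution Delay Deduction: −332 days → 5 January 2028.

2028-01-05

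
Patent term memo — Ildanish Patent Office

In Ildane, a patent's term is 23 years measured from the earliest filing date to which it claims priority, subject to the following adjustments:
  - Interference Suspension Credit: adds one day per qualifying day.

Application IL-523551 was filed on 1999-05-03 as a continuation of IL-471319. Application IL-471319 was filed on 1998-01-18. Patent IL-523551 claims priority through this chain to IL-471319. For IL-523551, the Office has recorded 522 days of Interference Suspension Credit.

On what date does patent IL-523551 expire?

2022-06-24

Earliest priority filing: 18 January 1998.
Base term: 18 January 1998 + 23 years → 18 January 2021.
Interference Suspension Credit: +522 days → 24 June 2022.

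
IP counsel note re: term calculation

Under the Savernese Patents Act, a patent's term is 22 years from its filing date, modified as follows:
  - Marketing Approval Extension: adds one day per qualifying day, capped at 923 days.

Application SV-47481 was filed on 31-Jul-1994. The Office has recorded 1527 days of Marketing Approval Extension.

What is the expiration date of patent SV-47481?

Base term: filing date + 22 years → 31 July 2016.
Marketing Approval Extension: 1527 days claimed exceeds the 923-day cap, so +923 days → 9 February 2019.

February 9, 2019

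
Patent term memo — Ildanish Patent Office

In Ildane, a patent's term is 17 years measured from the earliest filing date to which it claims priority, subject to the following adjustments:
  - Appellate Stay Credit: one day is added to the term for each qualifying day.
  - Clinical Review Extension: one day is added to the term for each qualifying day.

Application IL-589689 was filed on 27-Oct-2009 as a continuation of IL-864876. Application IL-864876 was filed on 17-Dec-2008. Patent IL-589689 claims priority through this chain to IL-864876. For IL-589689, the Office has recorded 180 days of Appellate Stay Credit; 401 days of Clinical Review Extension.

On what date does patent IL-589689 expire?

Earliest priority filing: 17 December 2008.
Base term: 17 December 2008 + 17 years → 17 December 2025.
Appellate Stay Credit: +180 days → 15 June 2026.
Clinical Review Extension: +401 days → 21 July 2027.

2027-07-21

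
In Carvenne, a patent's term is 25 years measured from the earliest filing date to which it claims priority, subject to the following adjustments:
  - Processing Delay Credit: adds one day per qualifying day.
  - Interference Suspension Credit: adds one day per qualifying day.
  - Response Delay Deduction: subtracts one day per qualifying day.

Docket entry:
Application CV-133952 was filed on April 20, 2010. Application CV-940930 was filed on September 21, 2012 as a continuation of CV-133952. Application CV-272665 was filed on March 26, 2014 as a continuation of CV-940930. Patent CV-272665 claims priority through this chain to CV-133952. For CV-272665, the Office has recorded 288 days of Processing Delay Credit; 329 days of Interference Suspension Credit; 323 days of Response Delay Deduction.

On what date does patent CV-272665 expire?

February 8, 2036

Earliest priority filing: 20 April 2010.
Base term: 20 April 2010 + 25 years → 20 April 2035.
Processing Delay Credit: +288 days → 2 February 2036.
Interference Suspension Credit: +329 days → 27 December 2036.
Response Delay Deduction: −323 days → 8 February 2036.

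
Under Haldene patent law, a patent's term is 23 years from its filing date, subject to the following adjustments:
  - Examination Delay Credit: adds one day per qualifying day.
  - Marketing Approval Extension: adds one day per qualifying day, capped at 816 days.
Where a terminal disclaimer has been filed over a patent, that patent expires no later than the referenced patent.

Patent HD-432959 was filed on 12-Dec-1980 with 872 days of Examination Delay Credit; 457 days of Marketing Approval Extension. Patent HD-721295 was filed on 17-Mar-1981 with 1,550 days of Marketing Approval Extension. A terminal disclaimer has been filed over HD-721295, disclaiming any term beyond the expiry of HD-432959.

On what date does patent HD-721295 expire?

Natural term of HD-721295:
  Base: filing + 23 years → 17 March 2004.
  Marketing Approval Extension: 1550 days claimed exceeds the 816-day cap, so +816 days → 11 June 2006.
Expiry of referenced patent HD-432959:
  Base: filing + 23 years → 12 December 2003.
  Examination Delay Credit: +872 days → 2 May 2006.
  Marketing Approval Extension: 457 days (within the 816-day cap) → +457 days → 2 August 2007.
Terminal disclaimer: HD-721295 expires on the earlier of 11 June 2006 and 2 August 2007.

June 11, 2006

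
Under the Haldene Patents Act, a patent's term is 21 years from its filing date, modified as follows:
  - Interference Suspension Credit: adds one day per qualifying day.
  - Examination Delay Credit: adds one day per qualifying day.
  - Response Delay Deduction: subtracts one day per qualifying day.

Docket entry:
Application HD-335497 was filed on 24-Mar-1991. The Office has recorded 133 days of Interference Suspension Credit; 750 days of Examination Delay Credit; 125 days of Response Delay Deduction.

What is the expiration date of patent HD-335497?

April 21, 2014

Base term: filing date + 21 years → 24 March 2012.
Interference Suspension Credit: +133 days → 4 August 2012.
Examination Delay Credit: +750 days → 24 August 2014.
Response Delay Deduction: −125 days → 21 April 2014.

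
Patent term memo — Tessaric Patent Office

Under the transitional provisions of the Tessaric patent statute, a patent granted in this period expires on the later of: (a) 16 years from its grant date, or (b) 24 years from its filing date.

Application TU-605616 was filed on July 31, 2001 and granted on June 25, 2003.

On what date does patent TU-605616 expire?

July 31, 2025

(a) grant + 16 years → 25 June 2019.
(b) filing + 24 years → 31 July 2025.
Later of the two: 31 July 2025.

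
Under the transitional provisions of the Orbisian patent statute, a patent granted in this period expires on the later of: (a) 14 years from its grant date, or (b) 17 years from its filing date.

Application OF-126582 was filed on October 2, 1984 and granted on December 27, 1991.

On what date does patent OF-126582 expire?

(a) grant + 14 years → 27 December 2005.
(b) filing + 17 years → 2 October 2001.
Later of the two: 27 December 2005.

December 27, 2005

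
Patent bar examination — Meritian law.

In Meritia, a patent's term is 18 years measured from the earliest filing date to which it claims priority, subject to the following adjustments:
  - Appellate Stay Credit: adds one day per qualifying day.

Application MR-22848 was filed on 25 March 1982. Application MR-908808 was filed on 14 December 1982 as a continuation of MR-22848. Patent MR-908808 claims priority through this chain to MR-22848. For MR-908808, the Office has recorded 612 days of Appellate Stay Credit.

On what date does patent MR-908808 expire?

Earliest priority filing: 25 March 1982.
Base term: 25 March 1982 + 18 years → 25 March 2000.
Appellate Stay Credit: +612 days → 27 November 2001.

2001-11-27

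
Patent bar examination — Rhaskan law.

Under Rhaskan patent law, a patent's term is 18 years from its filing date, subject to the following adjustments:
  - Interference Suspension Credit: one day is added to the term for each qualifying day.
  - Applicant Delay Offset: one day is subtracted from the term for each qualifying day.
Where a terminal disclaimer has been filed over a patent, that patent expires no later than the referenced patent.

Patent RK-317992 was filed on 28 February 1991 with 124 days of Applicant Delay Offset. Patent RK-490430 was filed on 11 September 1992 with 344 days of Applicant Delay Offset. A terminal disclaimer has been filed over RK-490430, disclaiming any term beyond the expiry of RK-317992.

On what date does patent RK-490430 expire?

2008-10-27

Natural term of RK-490430:
  Base: filing + 18 years → 11 September 2010.
  Applicant Delay Offset: −344 days → 2 October 2009.
Expiry of referenced patent RK-317992:
  Base: filing + 18 years → 28 February 2009.
  Applicant Delay Offset: −124 days → 27 October 2008.
Terminal disclaimer: RK-490430 expires on the earlier of 2 October 2009 and 27 October 2008.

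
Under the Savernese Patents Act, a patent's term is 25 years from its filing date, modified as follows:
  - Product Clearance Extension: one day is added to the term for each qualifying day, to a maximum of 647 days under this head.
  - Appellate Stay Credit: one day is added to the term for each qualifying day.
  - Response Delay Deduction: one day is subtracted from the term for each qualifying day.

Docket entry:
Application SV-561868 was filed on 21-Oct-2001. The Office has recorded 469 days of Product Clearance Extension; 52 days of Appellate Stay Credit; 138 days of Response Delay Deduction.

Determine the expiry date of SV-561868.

Base term: filing date + 25 years → 21 October 2026.
Product Clearance Extension: 469 days (within the 647-day cap) → +469 days → 2 February 2028.
Appellate Stay Credit: +52 days → 25 March 2028.
Response Delay Deduction: −138 days → 8 November 2027.

2027-11-08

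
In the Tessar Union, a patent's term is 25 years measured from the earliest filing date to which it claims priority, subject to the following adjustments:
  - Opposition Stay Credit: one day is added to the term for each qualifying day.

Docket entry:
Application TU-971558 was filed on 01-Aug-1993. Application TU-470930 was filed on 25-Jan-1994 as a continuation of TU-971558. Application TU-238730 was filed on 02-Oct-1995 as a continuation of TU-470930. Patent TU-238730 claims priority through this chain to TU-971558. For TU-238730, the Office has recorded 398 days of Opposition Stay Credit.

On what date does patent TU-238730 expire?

September 3, 2019

Earliest priority filing: 1 August 1993.
Base term: 1 August 1993 + 25 years → 1 August 2018.
Opposition Stay Credit: +398 days → 3 September 2019.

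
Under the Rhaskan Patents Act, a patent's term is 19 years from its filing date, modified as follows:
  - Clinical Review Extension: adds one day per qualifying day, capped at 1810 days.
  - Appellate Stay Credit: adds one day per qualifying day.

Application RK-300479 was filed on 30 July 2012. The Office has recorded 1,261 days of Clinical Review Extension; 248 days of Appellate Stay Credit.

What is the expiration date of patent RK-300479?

Base term: filing date + 19 years → 30 July 2031.
Clinical Review Extension: 1261 days (within the 1810-day cap) → +1261 days → 11 January 2035.
Appellate Stay Credit: +248 days → 16 September 2035.

September 16, 2035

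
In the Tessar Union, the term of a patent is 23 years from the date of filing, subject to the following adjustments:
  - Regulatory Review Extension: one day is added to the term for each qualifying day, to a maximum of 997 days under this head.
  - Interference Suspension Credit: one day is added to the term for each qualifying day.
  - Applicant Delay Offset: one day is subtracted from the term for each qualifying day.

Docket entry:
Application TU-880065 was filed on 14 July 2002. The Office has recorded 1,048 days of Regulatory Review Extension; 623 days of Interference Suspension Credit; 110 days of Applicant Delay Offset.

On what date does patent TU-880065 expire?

September 1, 2029

Base term: filing date + 23 years → 14 July 2025.
Regulatory Review Extension: 1048 days claimed exceeds the 997-day cap, so +997 days → 6 April 2028.
Interference Suspension Credit: +623 days → 20 December 2029.
Applicant Delay Offset: −110 days → 1 September 2029.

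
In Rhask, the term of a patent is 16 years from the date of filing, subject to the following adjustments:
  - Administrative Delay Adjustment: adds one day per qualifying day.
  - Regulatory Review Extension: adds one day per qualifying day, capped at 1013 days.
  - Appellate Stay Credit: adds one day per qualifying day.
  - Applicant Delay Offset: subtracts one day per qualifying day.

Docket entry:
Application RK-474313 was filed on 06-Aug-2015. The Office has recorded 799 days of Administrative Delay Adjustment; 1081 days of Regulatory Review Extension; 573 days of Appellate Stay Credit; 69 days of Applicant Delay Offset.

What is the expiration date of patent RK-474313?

December 8, 2037

Base term: filing date + 16 years → 6 August 2031.
Administrative Delay Adjustment: +799 days → 13 October 2033.
Regulatory Review Extension: 1081 days claimed exceeds the 1013-day cap, so +1013 days → 22 July 2036.
Appellate Stay Credit: +573 days → 15 February 2038.
Applicant Delay Offset: −69 days → 8 December 2037.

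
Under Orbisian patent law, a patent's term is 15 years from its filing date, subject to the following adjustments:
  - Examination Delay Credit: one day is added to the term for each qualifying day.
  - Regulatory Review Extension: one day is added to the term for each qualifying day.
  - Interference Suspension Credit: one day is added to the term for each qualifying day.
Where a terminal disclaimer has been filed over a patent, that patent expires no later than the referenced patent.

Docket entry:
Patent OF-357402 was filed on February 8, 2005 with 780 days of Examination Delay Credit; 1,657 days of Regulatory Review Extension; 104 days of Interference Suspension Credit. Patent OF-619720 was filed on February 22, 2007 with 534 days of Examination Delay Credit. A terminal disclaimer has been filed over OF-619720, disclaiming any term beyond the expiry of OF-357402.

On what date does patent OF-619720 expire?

Natural term of OF-619720:
  Base: filing + 15 years → 22 February 2022.
  Examination Delay Credit: +534 days → 10 August 2023.
Expiry of referenced patent OF-357402:
  Base: filing + 15 years → 8 February 2020.
  Examination Delay Credit: +780 days → 29 March 2022.
  Regulatory Review Extension: +1657 days → 11 October 2026.
  Interference Suspension Credit: +104 days → 23 January 2027.
Terminal disclaimer: OF-619720 expires on the earlier of 10 August 2023 and 23 January 2027.

August 10, 2023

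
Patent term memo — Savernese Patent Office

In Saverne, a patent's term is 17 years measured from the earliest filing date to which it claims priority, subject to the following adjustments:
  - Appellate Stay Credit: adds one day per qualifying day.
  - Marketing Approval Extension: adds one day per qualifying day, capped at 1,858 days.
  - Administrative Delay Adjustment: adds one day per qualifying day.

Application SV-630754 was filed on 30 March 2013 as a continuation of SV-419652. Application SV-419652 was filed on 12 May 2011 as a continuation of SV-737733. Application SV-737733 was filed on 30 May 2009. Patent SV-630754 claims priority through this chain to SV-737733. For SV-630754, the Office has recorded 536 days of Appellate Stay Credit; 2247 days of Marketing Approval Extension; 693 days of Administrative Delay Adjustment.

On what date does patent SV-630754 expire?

Earliest priority filing: 30 May 2009.
Base term: 30 May 2009 + 17 years → 30 May 2026.
Appellate Stay Credit: +536 days → 17 November 2027.
Marketing Approval Extension: 2247 days claimed exceeds the 1858-day cap, so +1858 days → 18 December 2032.
Administrative Delay Adjustment: +693 days → 11 November 2034.

November 11, 2034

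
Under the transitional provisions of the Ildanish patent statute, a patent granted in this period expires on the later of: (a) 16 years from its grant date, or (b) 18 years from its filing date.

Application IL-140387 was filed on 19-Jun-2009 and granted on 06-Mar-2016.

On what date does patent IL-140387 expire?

2032-03-06

(a) grant + 16 years → 6 March 2032.
(b) filing + 18 years → 19 June 2027.
Later of the two: 6 March 2032.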